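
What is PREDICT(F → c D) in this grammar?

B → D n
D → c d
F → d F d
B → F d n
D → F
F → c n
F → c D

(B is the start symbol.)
PREDICT(F → c D) = (FIRST(RHS) \ {ε}) ∪ (FOLLOW(F) if ε ∈ FIRST(RHS), i.e. RHS ⇒* ε)
FIRST(c D) = { 'c' }
ε ∉ FIRST(c D), so FOLLOW(F) is not added.
PREDICT(F → c D) = { 'c' }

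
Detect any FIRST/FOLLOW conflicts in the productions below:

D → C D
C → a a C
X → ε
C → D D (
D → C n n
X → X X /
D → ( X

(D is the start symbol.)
Yes. X → X X '/' with FOLLOW(X) on { '/' }

Nullable non-terminals: X.
FIRST sets used below: FIRST(X) = { '/', ε }

X: nullable alternative(s) X → ε; FOLLOW(X) = { $, '(', '/', 'a' }
  X → ε: FIRST \ {ε} = { } — this is the only nullable alternative, skip
  X → X X /: FIRST \ {ε} = { '/' } — overlaps FOLLOW(X) on { '/' }: CONFLICT

C, D have no nullable alternative, so no FIRST/FOLLOW check is needed there.

So the grammar has 1 FIRST/FOLLOW conflict (marked CONFLICT above).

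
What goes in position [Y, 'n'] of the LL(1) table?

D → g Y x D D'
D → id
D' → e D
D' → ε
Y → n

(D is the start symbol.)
To find M[Y, 'n'], we find productions for Y where 'n' is in the predict set (PREDICT(N → α) = (FIRST(α) \ {ε}) ∪ (FOLLOW(N) if α ⇒* ε)).

Y → n: PREDICT = { 'n' }
  'n' is in predict set, so this production goes in M[Y, 'n']

M[Y, 'n'] = Y → n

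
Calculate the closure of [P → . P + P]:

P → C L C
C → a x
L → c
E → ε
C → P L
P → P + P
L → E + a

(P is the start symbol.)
To compute CLOSURE, for each item [A → α.Bβ] where B is a non-terminal, add [B → .γ] for all productions B → γ; repeat for the newly added items until nothing changes.

Start with: [P → . P + P]
  [P → . P + P] has the dot before P: add [P → . C L C]
  [P → . C L C] has the dot before C: add [C → . a x], [C → . P L]
No further items can be added.

CLOSURE = { [C → . P L], [C → . a x], [P → . C L C], [P → . P + P] }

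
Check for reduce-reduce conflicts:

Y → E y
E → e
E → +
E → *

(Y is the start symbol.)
No reduce-reduce conflicts

A reduce-reduce conflict occurs when an LR(0) state has two complete items [A → α .] and [B → β .] — both call for a reduction, and with no lookahead the parser cannot choose between them.

Augment with Y' → Y and build the canonical LR(0) collection (I0 = CLOSURE({[Y' → . Y]}), then GOTO on every symbol after a dot until no new states appear). It has 7 states:
  I0: { [E → . *], [E → . +], [E → . e], [Y → . E y], [Y' → . Y] }  — shift
  I1: { [E → * .] }  — reduce
  I2: { [E → + .] }  — reduce
  I3: { [Y → E . y] }  — shift
  I4: { [Y' → Y .] }  — accept
  I5: { [E → e .] }  — reduce
  I6: { [Y → E y .] }  — reduce

No state contains more than one complete item.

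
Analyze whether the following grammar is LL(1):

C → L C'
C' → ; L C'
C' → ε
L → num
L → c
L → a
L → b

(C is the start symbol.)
Relevant sets:
  FOLLOW(C') = { $ }

For C':
  PREDICT(C' → ';' L C') = { ';' }
  PREDICT(C' → ε) = { $ }
For L:
  PREDICT(L → num) = { 'num' }
  PREDICT(L → c) = { 'c' }
  PREDICT(L → a) = { 'a' }
  PREDICT(L → b) = { 'b' }
C has a single production, so nothing to check there.

All predict sets are disjoint. The grammar IS LL(1).

Answer: Yes, the grammar is LL(1).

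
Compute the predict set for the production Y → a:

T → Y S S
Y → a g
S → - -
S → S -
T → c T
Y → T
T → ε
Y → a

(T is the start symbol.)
{ 'a' }

PREDICT(Y → a) = (FIRST(RHS) \ {ε}) ∪ (FOLLOW(Y) if ε ∈ FIRST(RHS), i.e. RHS ⇒* ε)
FIRST(a) = { 'a' }
ε ∉ FIRST(a), so FOLLOW(Y) is not added.
PREDICT(Y → a) = { 'a' }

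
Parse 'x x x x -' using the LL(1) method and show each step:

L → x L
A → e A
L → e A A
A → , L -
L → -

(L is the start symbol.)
Stack is shown with the top on the left.

Stack  Input        Action
--------------------------
L $    x x x x - $  output L → x L
x L $  x x x x - $  match 'x'
L $    x x x - $    output L → x L
x L $  x x x - $    match 'x'
L $    x x - $      output L → x L
x L $  x x - $      match 'x'
L $    x - $        output L → x L
x L $  x - $        match 'x'
L $    - $          output L → -
- $    - $          match '-'
$      $            accept

The string is accepted.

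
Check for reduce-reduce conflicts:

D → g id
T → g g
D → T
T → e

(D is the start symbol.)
A reduce-reduce conflict occurs when an LR(0) state has two complete items [A → α .] and [B → β .] — both call for a reduction, and with no lookahead the parser cannot choose between them.

Augment with D' → D and build the canonical LR(0) collection (I0 = CLOSURE({[D' → . D]}), then GOTO on every symbol after a dot until no new states appear). It has 7 states:
  I0: { [D → . T], [D → . g id], [D' → . D], [T → . e], [T → . g g] }  — shift
  I1: { [D' → D .] }  — accept
  I2: { [D → T .] }  — reduce
  I3: { [T → e .] }  — reduce
  I4: { [D → g . id], [T → g . g] }  — shift
  I5: { [T → g g .] }  — reduce
  I6: { [D → g id .] }  — reduce

No state contains more than one complete item.

Answer: No reduce-reduce conflicts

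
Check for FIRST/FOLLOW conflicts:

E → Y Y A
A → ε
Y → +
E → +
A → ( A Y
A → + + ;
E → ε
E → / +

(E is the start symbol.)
Yes. A → '+' '+' ';' with FOLLOW(A) on { '+' }

A FIRST/FOLLOW conflict occurs when a non-terminal N has a nullable alternative N → β (β ⇒* ε) and another alternative N → α with FIRST(α) ∩ FOLLOW(N) ≠ ∅: on such a lookahead the parser cannot decide between expanding α and letting N vanish via β.

Nullable non-terminals: A, E.
FIRST sets used below: FIRST(Y) = { '+' }

A: nullable alternative(s) A → ε; FOLLOW(A) = { $, '+' }
  A → ε: FIRST \ {ε} = { } — this is the only nullable alternative, skip
  A → ( A Y: FIRST \ {ε} = { '(' } — disjoint from FOLLOW(A)
  A → + + ;: FIRST \ {ε} = { '+' } — overlaps FOLLOW(A) on { '+' }: CONFLICT

E: nullable alternative(s) E → ε; FOLLOW(E) = { $ }
  E → Y Y A: FIRST \ {ε} = { '+' } — disjoint from FOLLOW(E)
  E → +: FIRST \ {ε} = { '+' } — disjoint from FOLLOW(E)
  E → ε: FIRST \ {ε} = { } — this is the only nullable alternative, skip
  E → / +: FIRST \ {ε} = { '/' } — disjoint from FOLLOW(E)

Y has no nullable alternative, so no FIRST/FOLLOW check is needed there.

So the grammar has 1 FIRST/FOLLOW conflict (marked CONFLICT above).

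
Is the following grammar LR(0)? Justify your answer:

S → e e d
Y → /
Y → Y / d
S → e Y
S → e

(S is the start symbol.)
A grammar is LR(0) if no state in the canonical LR(0) collection has:
  - both a shift item (dot before a terminal) and a complete item (shift-reduce conflict), or
  - two or more complete items (reduce-reduce conflict; the accept item [S' → S .] counts as a complete item here).

Augment with S' → S and build the canonical LR(0) collection (I0 = CLOSURE({[S' → . S]}), then GOTO on every symbol after a dot until no new states appear). It has 9 states:
  I0: { [S → . e Y], [S → . e e d], [S → . e], [S' → . S] }  — shift
  I1: { [S' → S .] }  — accept
  I2: { [S → e . Y], [S → e . e d], [S → e .], [Y → . /], [Y → . Y / d] }  — shift, reduce
  I3: { [Y → / .] }  — reduce
  I4: { [S → e Y .], [Y → Y . / d] }  — shift, reduce
  I5: { [S → e e . d] }  — shift
  I6: { [S → e e d .] }  — reduce
  I7: { [Y → Y / . d] }  — shift
  I8: { [Y → Y / d .] }  — reduce

Conflict in state I2:
  Shift-reduce conflict between [S → e .] and [S → e . e d]
So the grammar is NOT LR(0).

Answer: No. Shift-reduce conflict between [S → e .] and [S → e . e d]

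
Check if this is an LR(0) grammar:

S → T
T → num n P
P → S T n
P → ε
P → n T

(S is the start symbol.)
No. Shift-reduce conflict between [P → .] and [P → . n T]

A grammar is LR(0) if no state in the canonical LR(0) collection has:
  - both a shift item (dot before a terminal) and a complete item (shift-reduce conflict), or
  - two or more complete items (reduce-reduce conflict; the accept item [S' → S .] counts as a complete item here).

Augment with S' → S and build the canonical LR(0) collection (I0 = CLOSURE({[S' → . S]}), then GOTO on every symbol after a dot until no new states appear). It has 11 states:
  I0: { [S → . T], [S' → . S], [T → . num n P] }  — shift
  I1: { [S' → S .] }  — accept
  I2: { [S → T .] }  — reduce
  I3: { [T → num . n P] }  — shift
  I4: { [P → . S T n], [P → . n T], [P → .], [S → . T], [T → . num n P], [T → num n . P] }  — shift, reduce
  I5: { [T → num n P .] }  — reduce
  I6: { [P → S . T n], [T → . num n P] }  — shift
  I7: { [P → n . T], [T → . num n P] }  — shift
  I8: { [P → n T .] }  — reduce
  I9: { [P → S T . n] }  — shift
  I10: { [P → S T n .] }  — reduce

Conflict in state I4:
  Shift-reduce conflict between [P → .] and [P → . n T]
So the grammar is NOT LR(0).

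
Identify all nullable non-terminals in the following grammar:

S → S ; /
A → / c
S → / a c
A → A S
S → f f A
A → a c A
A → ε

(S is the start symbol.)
ε-productions: A → ε
So A is immediately nullable.
No further non-terminal can be added: every production for the remaining non-terminals contains a terminal or a non-nullable non-terminal.
Nullable = { 'A' }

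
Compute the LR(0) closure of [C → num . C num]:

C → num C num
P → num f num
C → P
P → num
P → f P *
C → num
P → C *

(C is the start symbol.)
Start with: [C → num . C num]
  [C → num . C num] has the dot before C: add [C → . num C num], [C → . P], [C → . num]
  [C → . P] has the dot before P: add [P → . num f num], [P → . num], [P → . f P *], [P → . C *]
No further items can be added.

CLOSURE = { [C → . P], [C → . num C num], [C → . num], [C → num . C num], [P → . C *], [P → . f P *], [P → . num f num], [P → . num] }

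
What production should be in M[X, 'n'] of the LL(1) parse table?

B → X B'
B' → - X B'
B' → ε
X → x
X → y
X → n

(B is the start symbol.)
To find M[X, 'n'], we find productions for X where 'n' is in the predict set (PREDICT(N → α) = (FIRST(α) \ {ε}) ∪ (FOLLOW(N) if α ⇒* ε)).

X → x: PREDICT = { 'x' }
X → y: PREDICT = { 'y' }
X → n: PREDICT = { 'n' }
  'n' is in predict set, so this production goes in M[X, 'n']

M[X, 'n'] = X → n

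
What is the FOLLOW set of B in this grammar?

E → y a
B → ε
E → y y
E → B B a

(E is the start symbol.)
{ 'a' }

To compute FOLLOW(B), find every occurrence of B on a right-hand side N → α B β: add FIRST(β) \ {ε}, and if β is empty or nullable also add FOLLOW(N). Iterate to a fixed point.

In E → B B a: B is followed by B a, add FIRST(B a) \ {ε} = { 'a' }
In E → B B a: B is followed by a, add FIRST(a) \ {ε} = { 'a' }

Taking the union: FOLLOW(B) = { 'a' }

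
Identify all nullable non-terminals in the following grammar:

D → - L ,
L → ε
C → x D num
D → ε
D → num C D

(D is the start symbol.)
ε-productions: L → ε, D → ε
So L, D are immediately nullable.
No further non-terminal can be added: every production for the remaining non-terminals contains a terminal or a non-nullable non-terminal.
Nullable = { 'D', 'L' }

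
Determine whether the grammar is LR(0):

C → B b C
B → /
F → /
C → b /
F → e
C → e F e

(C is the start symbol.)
Yes, the grammar is LR(0)

Augment with C' → C and build the canonical LR(0) collection (I0 = CLOSURE({[C' → . C]}), then GOTO on every symbol after a dot until no new states appear). It has 13 states:
  I0: { [B → . /], [C → . B b C], [C → . b /], [C → . e F e], [C' → . C] }  — shift
  I1: { [B → / .] }  — reduce
  I2: { [C → B . b C] }  — shift
  I3: { [C' → C .] }  — accept
  I4: { [C → b . /] }  — shift
  I5: { [C → e . F e], [F → . /], [F → . e] }  — shift
  I6: { [F → / .] }  — reduce
  I7: { [C → e F . e] }  — shift
  I8: { [F → e .] }  — reduce
  I9: { [C → e F e .] }  — reduce
  I10: { [C → b / .] }  — reduce
  I11: { [B → . /], [C → . B b C], [C → . b /], [C → . e F e], [C → B b . C] }  — shift
  I12: { [C → B b C .] }  — reduce

Every state is either a pure shift/goto state or contains exactly one complete item and nothing to shift — no conflicts. The grammar is LR(0).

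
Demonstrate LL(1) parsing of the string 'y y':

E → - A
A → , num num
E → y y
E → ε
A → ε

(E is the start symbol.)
LL(1) parsing maintains a stack (initially the start symbol over $) and the input. At each step: if the stack top is a terminal, match it against the current input token; if it is a non-terminal N, replace it with the RHS of M[N, lookahead] (the unique production whose predict set contains the lookahead).

Stack is shown with the top on the left.

Stack  Input  Action
--------------------
E $    y y $  output E → y y
y y $  y y $  match 'y'
y $    y $    match 'y'
$      $      accept

The string is accepted.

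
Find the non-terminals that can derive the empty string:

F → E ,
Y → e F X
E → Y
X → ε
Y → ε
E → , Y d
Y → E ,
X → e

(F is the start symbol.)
A non-terminal is nullable if it can derive ε (the empty string): either it has an ε-production, or it has a production whose right-hand side consists entirely of nullable non-terminals.

ε-productions: X → ε, Y → ε
So X, Y are immediately nullable.
E → Y: every symbol on the right is nullable, so E is nullable too.
No further non-terminal can be added: every production for the remaining non-terminals contains a terminal or a non-nullable non-terminal.
Nullable = { 'E', 'X', 'Y' }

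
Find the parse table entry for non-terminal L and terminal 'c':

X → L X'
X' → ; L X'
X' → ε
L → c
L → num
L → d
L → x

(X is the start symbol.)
To find M[L, 'c'], we find productions for L where 'c' is in the predict set (PREDICT(N → α) = (FIRST(α) \ {ε}) ∪ (FOLLOW(N) if α ⇒* ε)).

L → c: PREDICT = { 'c' }
  'c' is in predict set, so this production goes in M[L, 'c']
L → num: PREDICT = { 'num' }
L → d: PREDICT = { 'd' }
L → x: PREDICT = { 'x' }

M[L, 'c'] = L → c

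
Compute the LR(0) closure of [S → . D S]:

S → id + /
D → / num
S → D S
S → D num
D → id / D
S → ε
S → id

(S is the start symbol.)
To compute CLOSURE, for each item [A → α.Bβ] where B is a non-terminal, add [B → .γ] for all productions B → γ; repeat for the newly added items until nothing changes.

Start with: [S → . D S]
  [S → . D S] has the dot before D: add [D → . / num], [D → . id / D]
No further items can be added.

CLOSURE = { [D → . / num], [D → . id / D], [S → . D S] }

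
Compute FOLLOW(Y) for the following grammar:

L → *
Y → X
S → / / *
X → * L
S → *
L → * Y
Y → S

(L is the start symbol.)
{ $ }

To compute FOLLOW(Y), find every occurrence of Y on a right-hand side N → α Y β: add FIRST(β) \ {ε}, and if β is empty or nullable also add FOLLOW(N). Iterate to a fixed point.

In L → * Y: Y is at the end, add FOLLOW(L)

The FOLLOW sets referred to above (computed the same way, to a fixed point):
  FOLLOW(L) = { $ }

Taking the union: FOLLOW(Y) = { $ }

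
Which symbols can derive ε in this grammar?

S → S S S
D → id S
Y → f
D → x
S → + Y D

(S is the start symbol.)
None

A non-terminal is nullable if it can derive ε (the empty string): either it has an ε-production, or it has a production whose right-hand side consists entirely of nullable non-terminals.

There are no ε-productions, so no non-terminal can derive ε.
No non-terminals are nullable.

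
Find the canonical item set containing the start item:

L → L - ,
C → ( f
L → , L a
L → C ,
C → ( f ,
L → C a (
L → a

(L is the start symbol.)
{ [C → . ( f ,], [C → . ( f], [L → . , L a], [L → . C ,], [L → . C a (], [L → . L - ,], [L → . a], [L' → . L] }

First, augment the grammar with L' → L
I₀ = CLOSURE({ [L' → . L] }):
  [L' → . L] has the dot before L: add [L → . L - ,], [L → . , L a], [L → . C ,], [L → . C a (], [L → . a]
  [L → . C ,] has the dot before C: add [C → . ( f], [C → . ( f ,]
No further items can be added.

I₀ = { [C → . ( f ,], [C → . ( f], [L → . , L a], [L → . C ,], [L → . C a (], [L → . L - ,], [L → . a], [L' → . L] }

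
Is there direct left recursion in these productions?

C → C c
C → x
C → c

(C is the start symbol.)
Yes, C is left-recursive

Direct left recursion occurs when N → N α for some non-terminal N (the right-hand side begins with the left-hand side itself).

C → C c: LEFT RECURSIVE (starts with C)
C → x: starts with x
C → c: starts with c

The grammar has direct left recursion on: C.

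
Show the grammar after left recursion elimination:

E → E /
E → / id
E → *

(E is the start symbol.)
E → / id E'
E → * E'
E' → / E'
E' → ε

E is directly left-recursive. The standard transformation for
  A → A α₁ | ... | A α_m | β₁ | ... | β_n
is
  A  → β₁ A' | ... | β_n A'
  A' → α₁ A' | ... | α_m A' | ε

E → / id becomes E → / id E'
E → * becomes E → * E'
E → E / becomes E' → / E'
Add E' → ε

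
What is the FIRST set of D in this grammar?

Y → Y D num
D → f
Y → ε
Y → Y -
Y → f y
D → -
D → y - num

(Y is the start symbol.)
{ '-', 'f', 'y' }

To compute FIRST(D), examine every production with D on the left-hand side, reading each right-hand side left to right until a non-nullable symbol is reached.

From D → f:
  - f is a terminal: add 'f' and stop
From D → -:
  - '-' is a terminal: add '-' and stop
From D → y - num:
  - y is a terminal: add 'y' and stop

Collecting: FIRST(D) = { '-', 'f', 'y' }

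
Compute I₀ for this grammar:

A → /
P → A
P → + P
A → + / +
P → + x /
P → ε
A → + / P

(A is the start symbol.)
First, augment the grammar with A' → A
I₀ = CLOSURE({ [A' → . A] }):
  [A' → . A] has the dot before A: add [A → . /], [A → . + / +], [A → . + / P]
No further items can be added.

I₀ = { [A → . + / +], [A → . + / P], [A → . /], [A' → . A] }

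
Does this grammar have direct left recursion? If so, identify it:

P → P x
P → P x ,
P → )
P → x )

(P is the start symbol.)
Direct left recursion occurs when N → N α for some non-terminal N (the right-hand side begins with the left-hand side itself).

P → P x: LEFT RECURSIVE (starts with P)
P → P x ,: LEFT RECURSIVE (starts with P)
P → ): starts with ')'
P → x ): starts with x

The grammar has direct left recursion on: P.

Answer: Yes, P is left-recursive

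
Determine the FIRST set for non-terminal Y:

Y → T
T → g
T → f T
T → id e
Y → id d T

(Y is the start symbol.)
To compute FIRST(Y), examine every production with Y on the left-hand side, reading each right-hand side left to right until a non-nullable symbol is reached.

FIRST sets of the other non-terminals involved (by the same procedure, iterated to a fixed point):
  FIRST(T) = { 'f', 'g', 'id' }

From Y → T:
  - T is a non-terminal: add FIRST(T) \ {ε} = { 'f', 'g', 'id' }
    T is not nullable, so stop
From Y → id d T:
  - id is a terminal: add 'id' and stop

Collecting: FIRST(Y) = { 'f', 'g', 'id' }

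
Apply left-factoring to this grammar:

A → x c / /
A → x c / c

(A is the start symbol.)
Left-factoring transforms A → αβ₁ | αβ₂ into A → αA' and A' → β₁ | β₂
(α is the longest common prefix among the alternatives). Repeat until
no nonterminal has two alternatives with a common prefix.

Round 1: A has alternatives sharing prefix 'x c /'. Introduce A': A → x c / A'
  Add: A' → /
  Add: A' → c

No remaining common prefixes — done.

Resulting grammar:
A → x c / A'
A' → /
A' → c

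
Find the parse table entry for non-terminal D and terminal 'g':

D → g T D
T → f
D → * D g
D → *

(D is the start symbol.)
D → g T D

To find M[D, 'g'], we find productions for D where 'g' is in the predict set (PREDICT(N → α) = (FIRST(α) \ {ε}) ∪ (FOLLOW(N) if α ⇒* ε)).

D → g T D: PREDICT = { 'g' }
  'g' is in predict set, so this production goes in M[D, 'g']
D → * D g: PREDICT = { '*' }
D → *: PREDICT = { '*' }

M[D, 'g'] = D → g T D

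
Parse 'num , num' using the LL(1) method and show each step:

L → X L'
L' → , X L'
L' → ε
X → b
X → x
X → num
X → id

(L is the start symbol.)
LL(1) parsing maintains a stack (initially the start symbol over $) and the input. At each step: if the stack top is a terminal, match it against the current input token; if it is a non-terminal N, replace it with the RHS of M[N, lookahead] (the unique production whose predict set contains the lookahead).

Stack is shown with the top on the left.

Stack     Input        Action
-----------------------------
L $       num , num $  output L → X L'
X L' $    num , num $  output X → num
num L' $  num , num $  match 'num'
L' $      , num $      output L' → , X L'
, X L' $  , num $      match ','
X L' $    num $        output X → num
num L' $  num $        match 'num'
L' $      $            output L' → ε
$         $            accept

The string is accepted.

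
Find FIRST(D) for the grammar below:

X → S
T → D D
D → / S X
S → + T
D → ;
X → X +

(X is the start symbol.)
{ '/', ';' }

To compute FIRST(D), examine every production with D on the left-hand side, reading each right-hand side left to right until a non-nullable symbol is reached.

From D → / S X:
  - '/' is a terminal: add '/' and stop
From D → ;:
  - ';' is a terminal: add ';' and stop

Collecting: FIRST(D) = { '/', ';' }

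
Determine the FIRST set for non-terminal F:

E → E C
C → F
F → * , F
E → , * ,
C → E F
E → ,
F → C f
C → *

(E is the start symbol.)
{ '*', ',' }

FIRST sets of the other non-terminals involved (by the same procedure, iterated to a fixed point):
  FIRST(C) = { '*', ',' }

From F → * , F:
  - '*' is a terminal: add '*' and stop
From F → C f:
  - C is a non-terminal: add FIRST(C) \ {ε} = { '*', ',' }
    C is not nullable, so stop

Collecting: FIRST(F) = { '*', ',' }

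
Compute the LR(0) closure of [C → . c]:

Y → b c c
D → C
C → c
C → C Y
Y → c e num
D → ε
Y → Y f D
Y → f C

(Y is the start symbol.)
To compute CLOSURE, for each item [A → α.Bβ] where B is a non-terminal, add [B → .γ] for all productions B → γ; repeat for the newly added items until nothing changes.

Start with: [C → . c]
The dot precedes the terminal c, so nothing is added.

CLOSURE = { [C → . c] }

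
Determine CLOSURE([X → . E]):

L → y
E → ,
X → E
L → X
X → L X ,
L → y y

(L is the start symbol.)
To compute CLOSURE, for each item [A → α.Bβ] where B is a non-terminal, add [B → .γ] for all productions B → γ; repeat for the newly added items until nothing changes.

Start with: [X → . E]
  [X → . E] has the dot before E: add [E → . ,]
No further items can be added.

CLOSURE = { [E → . ,], [X → . E] }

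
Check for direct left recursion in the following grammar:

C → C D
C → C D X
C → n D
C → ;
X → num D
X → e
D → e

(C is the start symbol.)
C → C D: LEFT RECURSIVE (starts with C)
C → C D X: LEFT RECURSIVE (starts with C)
C → n D: starts with n
C → ;: starts with ';'
X → num D: starts with num
X → e: starts with e
D → e: starts with e

The grammar has direct left recursion on: C.

Answer: Yes, C is left-recursive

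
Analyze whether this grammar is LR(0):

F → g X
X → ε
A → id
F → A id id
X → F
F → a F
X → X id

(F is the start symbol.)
No. Shift-reduce conflict between [X → .] and [A → . id]

A grammar is LR(0) if no state in the canonical LR(0) collection has:
  - both a shift item (dot before a terminal) and a complete item (shift-reduce conflict), or
  - two or more complete items (reduce-reduce conflict; the accept item [F' → F .] counts as a complete item here).

Augment with F' → F and build the canonical LR(0) collection (I0 = CLOSURE({[F' → . F]}), then GOTO on every symbol after a dot until no new states appear). It has 12 states:
  I0: { [A → . id], [F → . A id id], [F → . a F], [F → . g X], [F' → . F] }  — shift
  I1: { [F → A . id id] }  — shift
  I2: { [F' → F .] }  — accept
  I3: { [A → . id], [F → . A id id], [F → . a F], [F → . g X], [F → a . F] }  — shift
  I4: { [A → . id], [F → . A id id], [F → . a F], [F → . g X], [F → g . X], [X → . F], [X → . X id], [X → .] }  — shift, reduce
  I5: { [A → id .] }  — reduce
  I6: { [X → F .] }  — reduce
  I7: { [F → g X .], [X → X . id] }  — shift, reduce
  I8: { [X → X id .] }  — reduce
  I9: { [F → a F .] }  — reduce
  I10: { [F → A id . id] }  — shift
  I11: { [F → A id id .] }  — reduce

Conflict in state I4:
  Shift-reduce conflict between [X → .] and [A → . id]
So the grammar is NOT LR(0).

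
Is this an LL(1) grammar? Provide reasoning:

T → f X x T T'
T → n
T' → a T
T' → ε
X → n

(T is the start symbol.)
No. Predict set conflict for T': { 'a' }

A grammar is LL(1) if for each non-terminal N with multiple productions, the predict sets of those productions are pairwise disjoint, where PREDICT(N → α) = (FIRST(α) \ {ε}) ∪ (FOLLOW(N) if α ⇒* ε).

Relevant sets:
  FOLLOW(T') = { $, 'a' }

For T:
  PREDICT(T → f X x T T') = { 'f' }
  PREDICT(T → n) = { 'n' }
For T':
  PREDICT(T' → a T) = { 'a' }
  PREDICT(T' → ε) = { $, 'a' }
X has a single production, so nothing to check there.

Conflict found: Predict set conflict for T': { 'a' }
The grammar is NOT LL(1).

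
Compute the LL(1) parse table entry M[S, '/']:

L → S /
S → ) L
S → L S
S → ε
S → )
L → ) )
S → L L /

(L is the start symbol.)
S → L S, S → ε, S → L L /

To find M[S, '/'], we find productions for S where '/' is in the predict set (PREDICT(N → α) = (FIRST(α) \ {ε}) ∪ (FOLLOW(N) if α ⇒* ε)).

Relevant sets:
  FIRST(L) = { ')', '/' }
  FOLLOW(S) = { '/' }

S → ) L: PREDICT = { ')' }
S → L S: PREDICT = { ')', '/' }
  '/' is in predict set, so this production goes in M[S, '/']
S → ε: PREDICT = { '/' }
  '/' is in predict set, so this production goes in M[S, '/']
S → ): PREDICT = { ')' }
S → L L /: PREDICT = { ')', '/' }
  '/' is in predict set, so this production goes in M[S, '/']

M[S, '/'] = S → L S, S → ε, S → L L /  (a multiply-defined cell — the grammar is not LL(1))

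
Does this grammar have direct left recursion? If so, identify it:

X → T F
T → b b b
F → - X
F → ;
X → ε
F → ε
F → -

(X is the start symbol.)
X → T F: starts with T
T → b b b: starts with b
F → - X: starts with '-'
F → ;: starts with ';'
X → ε: starts with ε
F → ε: starts with ε
F → -: starts with '-'

No direct left recursion found.

Answer: No direct left recursion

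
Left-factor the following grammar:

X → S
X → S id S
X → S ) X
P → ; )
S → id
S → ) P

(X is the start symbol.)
X → S X'
X' → ε
X' → id S
X' → ) X
P → ; )
S → id
S → ) P

Left-factoring transforms A → αβ₁ | αβ₂ into A → αA' and A' → β₁ | β₂
(α is the longest common prefix among the alternatives). Repeat until
no nonterminal has two alternatives with a common prefix.

Round 1: X has alternatives sharing prefix 'S'. Introduce X': X → S X'
  Add: X' → ε
  Add: X' → id S
  Add: X' → ) X

No remaining common prefixes — done.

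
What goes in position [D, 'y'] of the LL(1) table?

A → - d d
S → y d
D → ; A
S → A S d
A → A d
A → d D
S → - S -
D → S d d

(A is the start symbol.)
To find M[D, 'y'], we find productions for D where 'y' is in the predict set (PREDICT(N → α) = (FIRST(α) \ {ε}) ∪ (FOLLOW(N) if α ⇒* ε)).

Relevant sets:
  FIRST(S) = { '-', 'd', 'y' }

D → ; A: PREDICT = { ';' }
D → S d d: PREDICT = { '-', 'd', 'y' }
  'y' is in predict set, so this production goes in M[D, 'y']

M[D, 'y'] = D → S d d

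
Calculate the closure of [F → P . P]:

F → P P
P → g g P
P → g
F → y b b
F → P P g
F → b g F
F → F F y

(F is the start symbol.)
{ [F → P . P], [P → . g g P], [P → . g] }

To compute CLOSURE, for each item [A → α.Bβ] where B is a non-terminal, add [B → .γ] for all productions B → γ; repeat for the newly added items until nothing changes.

Start with: [F → P . P]
  [F → P . P] has the dot before P: add [P → . g g P], [P → . g]
No further items can be added.

CLOSURE = { [F → P . P], [P → . g g P], [P → . g] }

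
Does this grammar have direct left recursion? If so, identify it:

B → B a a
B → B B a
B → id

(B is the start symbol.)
Direct left recursion occurs when N → N α for some non-terminal N (the right-hand side begins with the left-hand side itself).

B → B a a: LEFT RECURSIVE (starts with B)
B → B B a: LEFT RECURSIVE (starts with B)
B → id: starts with id

The grammar has direct left recursion on: B.

Answer: Yes, B is left-recursive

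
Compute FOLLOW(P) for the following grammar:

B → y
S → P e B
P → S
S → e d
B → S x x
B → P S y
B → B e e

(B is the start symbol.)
To compute FOLLOW(P), find every occurrence of P on a right-hand side N → α P β: add FIRST(β) \ {ε}, and if β is empty or nullable also add FOLLOW(N). Iterate to a fixed point.

In S → P e B: P is followed by e B, add FIRST(e B) \ {ε} = { 'e' }
In B → P S y: P is followed by S y, add FIRST(S y) \ {ε} = { 'e' }

Taking the union: FOLLOW(P) = { 'e' }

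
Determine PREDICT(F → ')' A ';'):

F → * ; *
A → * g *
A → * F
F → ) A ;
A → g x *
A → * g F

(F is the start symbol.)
{ ')' }

PREDICT(F → ')' A ';') = (FIRST(RHS) \ {ε}) ∪ (FOLLOW(F) if ε ∈ FIRST(RHS), i.e. RHS ⇒* ε)
FIRST(')' A ';') = { ')' }
ε ∉ FIRST(')' A ';'), so FOLLOW(F) is not added.
PREDICT(F → ')' A ';') = { ')' }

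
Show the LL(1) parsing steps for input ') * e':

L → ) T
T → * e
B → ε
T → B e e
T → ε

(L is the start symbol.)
LL(1) parsing maintains a stack (initially the start symbol over $) and the input. At each step: if the stack top is a terminal, match it against the current input token; if it is a non-terminal N, replace it with the RHS of M[N, lookahead] (the unique production whose predict set contains the lookahead).

Stack is shown with the top on the left.

Stack  Input    Action
----------------------
L $    ) * e $  output L → ) T
) T $  ) * e $  match ')'
T $    * e $    output T → * e
* e $  * e $    match '*'
e $    e $      match 'e'
$      $        accept

The string is accepted.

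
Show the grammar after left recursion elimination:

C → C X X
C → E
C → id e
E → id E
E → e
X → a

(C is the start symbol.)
C → E C'
C → id e C'
C' → X X C'
C' → ε
E → id E
E → e
X → a

C is directly left-recursive. The standard transformation for
  A → A α₁ | ... | A α_m | β₁ | ... | β_n
is
  A  → β₁ A' | ... | β_n A'
  A' → α₁ A' | ... | α_m A' | ε

C → E becomes C → E C'
C → id e becomes C → id e C'
C → C X X becomes C' → X X C'
Add C' → ε

Productions for other non-terminals are unchanged:
  E → id E
  E → e
  X → a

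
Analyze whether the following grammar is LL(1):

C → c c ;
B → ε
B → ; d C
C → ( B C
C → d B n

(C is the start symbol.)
Relevant sets:
  FOLLOW(B) = { '(', 'c', 'd', 'n' }

For C:
  PREDICT(C → c c ';') = { 'c' }
  PREDICT(C → '(' B C) = { '(' }
  PREDICT(C → d B n) = { 'd' }
For B:
  PREDICT(B → ε) = { '(', 'c', 'd', 'n' }
  PREDICT(B → ';' d C) = { ';' }

All predict sets are disjoint. The grammar IS LL(1).

Answer: Yes, the grammar is LL(1).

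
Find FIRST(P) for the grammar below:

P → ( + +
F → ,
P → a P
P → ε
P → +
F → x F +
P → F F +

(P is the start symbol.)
{ '(', '+', ',', 'a', 'x', ε }

To compute FIRST(P), examine every production with P on the left-hand side, reading each right-hand side left to right until a non-nullable symbol is reached.

FIRST sets of the other non-terminals involved (by the same procedure, iterated to a fixed point):
  FIRST(F) = { ',', 'x' }

From P → ( + +:
  - '(' is a terminal: add '(' and stop
From P → a P:
  - a is a terminal: add 'a' and stop
From P → ε:
  - ε-production, so ε ∈ FIRST(P)
From P → +:
  - '+' is a terminal: add '+' and stop
From P → F F +:
  - F is a non-terminal: add FIRST(F) \ {ε} = { ',', 'x' }
    F is not nullable, so stop

Collecting: FIRST(P) = { '(', '+', ',', 'a', 'x', ε }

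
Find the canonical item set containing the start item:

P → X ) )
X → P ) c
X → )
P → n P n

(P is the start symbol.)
{ [P → . X ) )], [P → . n P n], [P' → . P], [X → . )], [X → . P ) c] }

First, augment the grammar with P' → P
I₀ = CLOSURE({ [P' → . P] }):
  [P' → . P] has the dot before P: add [P → . X ) )], [P → . n P n]
  [P → . X ) )] has the dot before X: add [X → . P ) c], [X → . )]
No further items can be added.

I₀ = { [P → . X ) )], [P → . n P n], [P' → . P], [X → . )], [X → . P ) c] }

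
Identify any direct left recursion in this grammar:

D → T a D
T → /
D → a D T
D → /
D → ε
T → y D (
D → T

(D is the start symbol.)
No direct left recursion

Direct left recursion occurs when N → N α for some non-terminal N (the right-hand side begins with the left-hand side itself).

D → T a D: starts with T
T → /: starts with '/'
D → a D T: starts with a
D → /: starts with '/'
D → ε: starts with ε
T → y D (: starts with y
D → T: starts with T

No direct left recursion found.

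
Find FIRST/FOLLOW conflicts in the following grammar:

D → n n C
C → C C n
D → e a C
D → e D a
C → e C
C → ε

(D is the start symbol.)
A FIRST/FOLLOW conflict occurs when a non-terminal N has a nullable alternative N → β (β ⇒* ε) and another alternative N → α with FIRST(α) ∩ FOLLOW(N) ≠ ∅: on such a lookahead the parser cannot decide between expanding α and letting N vanish via β.

Nullable non-terminals: C.
FIRST sets used below: FIRST(C) = { 'e', 'n', ε }

C: nullable alternative(s) C → ε; FOLLOW(C) = { $, 'a', 'e', 'n' }
  C → C C n: FIRST \ {ε} = { 'e', 'n' } — overlaps FOLLOW(C) on { 'e', 'n' }: CONFLICT
  C → e C: FIRST \ {ε} = { 'e' } — overlaps FOLLOW(C) on { 'e' }: CONFLICT
  C → ε: FIRST \ {ε} = { } — this is the only nullable alternative, skip

D has no nullable alternative, so no FIRST/FOLLOW check is needed there.

So the grammar has 2 FIRST/FOLLOW conflicts (marked CONFLICT above).

Answer: Yes. C → C C n with FOLLOW(C) on { 'e', 'n' }; C → e C with FOLLOW(C) on { 'e' }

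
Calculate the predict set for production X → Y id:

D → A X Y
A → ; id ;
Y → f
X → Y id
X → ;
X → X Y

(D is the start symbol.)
{ 'f' }

PREDICT(X → Y id) = (FIRST(RHS) \ {ε}) ∪ (FOLLOW(X) if ε ∈ FIRST(RHS), i.e. RHS ⇒* ε)
FIRST(Y) = { 'f' }
FIRST(Y id) = { 'f' }
ε ∉ FIRST(Y id), so FOLLOW(X) is not added.
PREDICT(X → Y id) = { 'f' }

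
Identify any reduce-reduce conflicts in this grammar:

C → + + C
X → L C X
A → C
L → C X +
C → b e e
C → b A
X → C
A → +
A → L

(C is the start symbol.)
No reduce-reduce conflicts

Augment with C' → C and build the canonical LR(0) collection (I0 = CLOSURE({[C' → . C]}), then GOTO on every symbol after a dot until no new states appear). It has 18 states:
  I0: { [C → . + + C], [C → . b A], [C → . b e e], [C' → . C] }  — shift
  I1: { [C → + . + C] }  — shift
  I2: { [C' → C .] }  — accept
  I3: { [A → . +], [A → . C], [A → . L], [C → . + + C], [C → . b A], [C → . b e e], [C → b . A], [C → b . e e], [L → . C X +] }  — shift
  I4: { [A → + .], [C → + . + C] }  — shift, reduce
  I5: { [C → b A .] }  — reduce
  I6: { [A → C .], [C → . + + C], [C → . b A], [C → . b e e], [L → . C X +], [L → C . X +], [X → . C], [X → . L C X] }  — shift, reduce
  I7: { [A → L .] }  — reduce
  I8: { [C → b e . e] }  — shift
  I9: { [C → b e e .] }  — reduce
  I10: { [C → . + + C], [C → . b A], [C → . b e e], [L → . C X +], [L → C . X +], [X → . C], [X → . L C X], [X → C .] }  — shift, reduce
  I11: { [C → . + + C], [C → . b A], [C → . b e e], [X → L . C X] }  — shift
  I12: { [L → C X . +] }  — shift
  I13: { [L → C X + .] }  — reduce
  I14: { [C → . + + C], [C → . b A], [C → . b e e], [L → . C X +], [X → . C], [X → . L C X], [X → L C . X] }  — shift
  I15: { [X → L C X .] }  — reduce
  I16: { [C → + + . C], [C → . + + C], [C → . b A], [C → . b e e] }  — shift
  I17: { [C → + + C .] }  — reduce

No state contains more than one complete item.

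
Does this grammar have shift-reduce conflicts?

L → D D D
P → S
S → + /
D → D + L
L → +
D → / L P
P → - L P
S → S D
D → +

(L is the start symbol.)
Yes — I5: [D → + .] vs [D → . +]; I7: [L → D D D .] vs [D → D . + L]; I14: [P → S .] vs [D → . +]; I16: [S → S D .] vs [D → D . + L]

A shift-reduce conflict occurs when an LR(0) state has both:
  - a complete (reduce) item [A → α .] (dot at the end), and
  - a shift item [B → β . c γ] (dot before a terminal).

Augment with L' → L and build the canonical LR(0) collection (I0 = CLOSURE({[L' → . L]}), then GOTO on every symbol after a dot until no new states appear). It has 20 states:
  I0: { [D → . +], [D → . / L P], [D → . D + L], [L → . +], [L → . D D D], [L' → . L] }  — shift
  I1: { [D → + .], [L → + .] }  — 2 reduces
  I2: { [D → . +], [D → . / L P], [D → . D + L], [D → / . L P], [L → . +], [L → . D D D] }  — shift
  I3: { [D → . +], [D → . / L P], [D → . D + L], [D → D . + L], [L → D . D D] }  — shift
  I4: { [L' → L .] }  — accept
  I5: { [D → + .], [D → . +], [D → . / L P], [D → . D + L], [D → D + . L], [L → . +], [L → . D D D] }  — shift, reduce
  I6: { [D → . +], [D → . / L P], [D → . D + L], [D → D . + L], [L → D D . D] }  — shift
  I7: { [D → D . + L], [L → D D D .] }  — shift, reduce
  I8: { [D → . +], [D → . / L P], [D → . D + L], [D → D + . L], [L → . +], [L → . D D D] }  — shift
  I9: { [D → D + L .] }  — reduce
  I10: { [D → / L . P], [P → . - L P], [P → . S], [S → . + /], [S → . S D] }  — shift
  I11: { [S → + . /] }  — shift
  I12: { [D → . +], [D → . / L P], [D → . D + L], [L → . +], [L → . D D D], [P → - . L P] }  — shift
  I13: { [D → / L P .] }  — reduce
  I14: { [D → . +], [D → . / L P], [D → . D + L], [P → S .], [S → S . D] }  — shift, reduce
  I15: { [D → + .] }  — reduce
  I16: { [D → D . + L], [S → S D .] }  — shift, reduce
  I17: { [P → - L . P], [P → . - L P], [P → . S], [S → . + /], [S → . S D] }  — shift
  I18: { [P → - L P .] }  — reduce
  I19: { [S → + / .] }  — reduce

I5 contains reduce item [D → + .] and shift items [D → . +], [D → . / L P], [L → . +] — shift-reduce conflict.
I7 contains reduce item [L → D D D .] and shift item [D → D . + L] — shift-reduce conflict.
I14 contains reduce item [P → S .] and shift items [D → . +], [D → . / L P] — shift-reduce conflict.
I16 contains reduce item [S → S D .] and shift item [D → D . + L] — shift-reduce conflict.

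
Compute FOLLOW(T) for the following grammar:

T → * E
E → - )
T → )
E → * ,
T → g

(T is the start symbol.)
To compute FOLLOW(T), find every occurrence of T on a right-hand side N → α T β: add FIRST(β) \ {ε}, and if β is empty or nullable also add FOLLOW(N). Iterate to a fixed point.

T is the start symbol, so $ ∈ FOLLOW(T).
T does not occur on any right-hand side.

Taking the union: FOLLOW(T) = { $ }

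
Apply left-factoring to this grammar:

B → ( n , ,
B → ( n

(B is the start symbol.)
Left-factoring transforms A → αβ₁ | αβ₂ into A → αA' and A' → β₁ | β₂
(α is the longest common prefix among the alternatives). Repeat until
no nonterminal has two alternatives with a common prefix.

Round 1: B has alternatives sharing prefix '( n'. Introduce B': B → ( n B'
  Add: B' → , ,
  Add: B' → ε

No remaining common prefixes — done.

Resulting grammar:
B → ( n B'
B' → , ,
B' → ε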